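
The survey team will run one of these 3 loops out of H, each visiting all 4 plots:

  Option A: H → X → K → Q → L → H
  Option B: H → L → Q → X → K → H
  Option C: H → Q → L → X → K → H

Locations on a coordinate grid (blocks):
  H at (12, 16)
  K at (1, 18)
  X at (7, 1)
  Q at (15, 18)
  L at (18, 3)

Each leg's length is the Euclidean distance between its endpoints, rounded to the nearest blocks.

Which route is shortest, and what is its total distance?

Shortest is Option C, total 59 blocks.

Option A: 16 + 18 + 14 + 15 + 14 = 77
Option B: 14 + 15 + 19 + 18 + 11 = 77
Option C: 4 + 15 + 11 + 18 + 11 = 59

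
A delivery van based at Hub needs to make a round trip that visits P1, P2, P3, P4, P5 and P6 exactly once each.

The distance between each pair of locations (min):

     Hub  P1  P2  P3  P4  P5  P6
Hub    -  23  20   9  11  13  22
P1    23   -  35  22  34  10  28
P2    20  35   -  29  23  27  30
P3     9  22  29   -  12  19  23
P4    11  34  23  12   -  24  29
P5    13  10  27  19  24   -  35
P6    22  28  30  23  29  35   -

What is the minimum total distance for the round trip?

Hub→P1→P2→P3→P4→P5→P6→Hub: 23+35+29+12+24+35+22 = 180
Hub→P1→P2→P3→P4→P6→P5→Hub: 23+35+29+12+29+35+13 = 176
Hub→P1→P2→P3→P5→P4→P6→Hub: 23+35+29+19+24+29+22 = 181
Hub→P1→P2→P3→P5→P6→P4→Hub: 23+35+29+19+35+29+11 = 181
Hub→P1→P2→P3→P6→P4→P5→Hub: 23+35+29+23+29+24+13 = 176
Hub→P1→P2→P3→P6→P5→P4→Hub: 23+35+29+23+35+24+11 = 180
Hub→P1→P2→P4→P3→P5→P6→Hub: 23+35+23+12+19+35+22 = 169
Hub→P1→P2→P4→P3→P6→P5→Hub: 23+35+23+12+23+35+13 = 164
… (352 more)
Hub→P3→P4→P2→P6→P1→P5→Hub: 9+12+23+30+28+10+13 = 125  ← best
The minimum is 125.
One optimal route: Hub → P3 → P4 → P2 → P6 → P1 → P5 → Hub (or its reverse).

Shortest round trip = 125 min.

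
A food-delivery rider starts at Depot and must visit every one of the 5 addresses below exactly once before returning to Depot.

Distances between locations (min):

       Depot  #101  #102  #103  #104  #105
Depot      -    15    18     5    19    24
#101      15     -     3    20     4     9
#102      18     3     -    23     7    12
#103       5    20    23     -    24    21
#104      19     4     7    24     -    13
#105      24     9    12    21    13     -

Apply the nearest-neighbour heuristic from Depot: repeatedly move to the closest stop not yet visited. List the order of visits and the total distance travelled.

Nearest-neighbour total = 72 min; route Depot → #103 → #101 → #102 → #104 → #105 → Depot.

Depot → [#103:5 / #101:15 / #102:18 / #104:19 / #105:24] → #103 (5)
#103 → [#101:20 / #105:21 / #102:23 / #104:24] → #101 (20)
#101 → [#102:3 / #104:4 / #105:9] → #102 (3)
#102 → [#104:7 / #105:12] → #104 (7)
#104 → [#105:13] → #105 (13)
Return #105→Depot: 24.
Total = 5 + 20 + 3 + 7 + 13 + 24 = 72.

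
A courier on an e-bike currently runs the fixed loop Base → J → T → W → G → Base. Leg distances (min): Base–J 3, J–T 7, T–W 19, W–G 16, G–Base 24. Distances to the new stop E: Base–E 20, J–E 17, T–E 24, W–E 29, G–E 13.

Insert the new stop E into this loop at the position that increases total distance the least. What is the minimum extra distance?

Insertion cost between consecutive stops i–j is d(i,E) + d(E,j) − d(i,j):
  between Base and J: 20 + 17 − 3 = 34
  between J and T: 17 + 24 − 7 = 34
  between T and W: 24 + 29 − 19 = 34
  between W and G: 29 + 13 − 16 = 26
  between G and Base: 13 + 20 − 24 = 9
Cheapest insertion is between G and Base, adding 9.
New total = 69 + 9 = 78.

Adding 9 min by placing E on the G–Base leg.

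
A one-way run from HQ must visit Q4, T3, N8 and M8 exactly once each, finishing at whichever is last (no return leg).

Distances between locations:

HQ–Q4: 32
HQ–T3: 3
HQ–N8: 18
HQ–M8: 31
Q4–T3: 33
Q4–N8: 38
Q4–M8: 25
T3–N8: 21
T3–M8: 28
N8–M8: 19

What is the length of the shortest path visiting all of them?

Shortest open route: 68.

There are 4! = 24 possible orderings.
HQ → Q4 → T3 → N8 → M8: 32+33+21+19 = 105
HQ → Q4 → T3 → M8 → N8: 32+33+28+19 = 112
HQ → Q4 → N8 → T3 → M8: 32+38+21+28 = 119
HQ → Q4 → N8 → M8 → T3: 32+38+19+28 = 117
HQ → Q4 → M8 → T3 → N8: 32+25+28+21 = 106
HQ → Q4 → M8 → N8 → T3: 32+25+19+21 = 97
HQ → T3 → Q4 → N8 → M8: 3+33+38+19 = 93
HQ → T3 → Q4 → M8 → N8: 3+33+25+19 = 80
HQ → T3 → N8 → Q4 → M8: 3+21+38+25 = 87
HQ → T3 → N8 → M8 → Q4: 3+21+19+25 = 68
HQ → T3 → M8 → Q4 → N8: 3+28+25+38 = 94
HQ → T3 → M8 → N8 → Q4: 3+28+19+38 = 88
HQ → N8 → Q4 → T3 → M8: 18+38+33+28 = 117
HQ → N8 → Q4 → M8 → T3: 18+38+25+28 = 109
… (10 more)
The minimum is 68.
One shortest path: HQ → T3 → N8 → M8 → Q4.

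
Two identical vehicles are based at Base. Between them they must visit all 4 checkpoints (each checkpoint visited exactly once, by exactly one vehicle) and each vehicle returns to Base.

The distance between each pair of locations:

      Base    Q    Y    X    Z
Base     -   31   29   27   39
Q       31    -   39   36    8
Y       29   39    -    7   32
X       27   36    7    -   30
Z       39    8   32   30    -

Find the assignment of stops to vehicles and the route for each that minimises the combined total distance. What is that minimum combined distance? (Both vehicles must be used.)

Try each way of splitting the stops between the two vehicles (each non-empty) and, for each split, find the best tour for each vehicle:
  {Q} + {Y, X, Z}: 62 + 105 = 167
  {Y} + {Q, X, Z}: 58 + 96 = 154
  {Q, Y} + {X, Z}: 99 + 96 = 195
  {X} + {Q, Y, Z}: 54 + 100 = 154
  {Q, X} + {Y, Z}: 94 + 100 = 194
  {Y, X} + {Q, Z}: 63 + 78 = 141
  … (7 splits in total)
Best: vehicle 1 Base → Y → X → Base = 63; vehicle 2 Base → Q → Z → Base = 78; combined 141.

141 — the smallest possible combined total.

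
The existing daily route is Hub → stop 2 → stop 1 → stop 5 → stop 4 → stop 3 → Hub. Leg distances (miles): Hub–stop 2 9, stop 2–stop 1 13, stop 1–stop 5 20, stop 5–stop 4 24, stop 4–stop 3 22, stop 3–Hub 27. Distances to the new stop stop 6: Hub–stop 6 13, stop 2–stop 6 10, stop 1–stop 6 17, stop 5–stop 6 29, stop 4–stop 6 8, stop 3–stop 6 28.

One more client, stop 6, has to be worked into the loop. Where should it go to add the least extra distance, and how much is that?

Insertion cost between consecutive stops i–j is d(i,stop 6) + d(stop 6,j) − d(i,j):
  between Hub and stop 2: 13 + 10 − 9 = 14
  between stop 2 and stop 1: 10 + 17 − 13 = 14
  between stop 1 and stop 5: 17 + 29 − 20 = 26
  between stop 5 and stop 4: 29 + 8 − 24 = 13
  between stop 4 and stop 3: 8 + 28 − 22 = 14
  between stop 3 and Hub: 28 + 13 − 27 = 14
Cheapest insertion is between stop 5 and stop 4, adding 13.
New total = 115 + 13 = 128.

Minimum extra distance: 13 miles, inserting stop 6 between stop 5 and stop 4.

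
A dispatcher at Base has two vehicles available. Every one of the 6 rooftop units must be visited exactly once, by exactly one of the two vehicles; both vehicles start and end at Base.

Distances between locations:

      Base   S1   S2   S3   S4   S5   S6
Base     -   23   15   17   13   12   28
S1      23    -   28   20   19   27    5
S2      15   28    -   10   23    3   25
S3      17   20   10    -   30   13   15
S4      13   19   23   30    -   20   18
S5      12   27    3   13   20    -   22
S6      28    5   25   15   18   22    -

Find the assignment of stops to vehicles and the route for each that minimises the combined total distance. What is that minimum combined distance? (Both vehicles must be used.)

Check every non-empty split of the stops between the two vehicles; for each half take its own optimal tour:
  {S1} + {S2, S3, S4, S5, S6}: 46 + 71 = 117
  {S2} + {S1, S3, S4, S5, S6}: 30 + 77 = 107
  {S1, S2} + {S3, S4, S5, S6}: 66 + 71 = 137
  {S3} + {S1, S2, S4, S5, S6}: 34 + 77 = 111
  {S1, S3} + {S2, S4, S5, S6}: 60 + 71 = 131
  {S2, S3} + {S1, S4, S5, S6}: 42 + 71 = 113
  … (31 splits in total)
  {S4} + {S1, S2, S3, S5, S6}: 26 + 68 = 94  ← best
Best: vehicle 1 Base → S4 → Base = 26; vehicle 2 Base → S1 → S6 → S3 → S2 → S5 → Base = 68; combined 94.

Minimum combined distance: 94.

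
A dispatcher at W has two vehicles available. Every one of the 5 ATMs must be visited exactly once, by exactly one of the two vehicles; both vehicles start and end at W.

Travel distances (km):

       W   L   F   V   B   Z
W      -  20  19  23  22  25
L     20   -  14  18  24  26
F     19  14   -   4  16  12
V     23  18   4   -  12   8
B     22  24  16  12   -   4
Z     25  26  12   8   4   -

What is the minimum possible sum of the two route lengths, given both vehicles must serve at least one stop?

Check every non-empty split of the stops between the two vehicles; for each half take its own optimal tour:
  {L} + {F, V, B, Z}: 40 + 57 = 97
  {F} + {L, V, B, Z}: 38 + 72 = 110
  {L, F} + {V, B, Z}: 53 + 57 = 110
  {V} + {L, F, B, Z}: 46 + 72 = 118
  {L, V} + {F, B, Z}: 61 + 57 = 118
  {F, V} + {L, B, Z}: 46 + 72 = 118
  … (15 splits in total)
Best: vehicle 1 W → L → W = 40; vehicle 2 W → F → V → Z → B → W = 57; combined 97.

Minimum combined distance: 97 km.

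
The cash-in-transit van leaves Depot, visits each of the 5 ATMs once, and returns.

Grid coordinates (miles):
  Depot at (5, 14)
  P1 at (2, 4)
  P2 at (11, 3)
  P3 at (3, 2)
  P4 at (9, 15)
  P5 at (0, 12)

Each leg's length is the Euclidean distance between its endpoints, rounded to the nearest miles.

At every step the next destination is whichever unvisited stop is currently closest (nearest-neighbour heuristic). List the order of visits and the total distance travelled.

Total distance 44 miles via the nearest-neighbour route Depot → P4 → P5 → P1 → P3 → P2 → Depot.

From Depot: distances to unvisited — P4=4, P5=5, P1=10, P3=12, P2=13. Nearest is P4 (4).
From P4: distances to unvisited — P5=9, P2=12, P1=13, P3=14. Nearest is P5 (9).
From P5: distances to unvisited — P1=8, P3=10, P2=14. Nearest is P1 (8).
From P1: distances to unvisited — P3=2, P2=9. Nearest is P3 (2).
From P3: distances to unvisited — P2=8. Nearest is P2 (8).
Return P2→Depot: 13.
Total = 4 + 9 + 8 + 2 + 8 + 13 = 44.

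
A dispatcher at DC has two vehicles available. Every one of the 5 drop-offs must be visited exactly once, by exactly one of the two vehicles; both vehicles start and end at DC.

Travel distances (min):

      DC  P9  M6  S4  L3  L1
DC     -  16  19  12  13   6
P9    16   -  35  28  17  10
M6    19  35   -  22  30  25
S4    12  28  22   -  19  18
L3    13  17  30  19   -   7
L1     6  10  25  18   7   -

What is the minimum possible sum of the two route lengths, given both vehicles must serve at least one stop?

There are 2^4 − 1 = 15 ways to divide the 5 stops into two non-empty groups. For each, the best each vehicle can do is its own shortest tour through its group:
  {P9} + {M6, S4, L3, L1}: 32 + 73 = 105
  {M6} + {P9, S4, L3, L1}: 38 + 64 = 102
  {P9, M6} + {S4, L3, L1}: 70 + 44 = 114
  {S4} + {P9, M6, L3, L1}: 24 + 82 = 106
  {P9, S4} + {M6, L3, L1}: 56 + 62 = 118
  {M6, S4} + {P9, L3, L1}: 53 + 46 = 99
  … (15 splits in total)
Best: vehicle 1 DC → M6 → S4 → DC = 53; vehicle 2 DC → P9 → L3 → L1 → DC = 46; combined 99.

Minimum combined distance: 99 min.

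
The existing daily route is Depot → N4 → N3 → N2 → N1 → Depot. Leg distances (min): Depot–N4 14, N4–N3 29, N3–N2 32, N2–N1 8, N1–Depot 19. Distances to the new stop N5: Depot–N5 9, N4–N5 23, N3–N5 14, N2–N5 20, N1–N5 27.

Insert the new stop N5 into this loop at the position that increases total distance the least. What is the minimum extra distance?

Adding 2 min by placing N5 on the N3–N2 leg.

Insertion cost between consecutive stops i–j is d(i,N5) + d(N5,j) − d(i,j):
  between Depot and N4: 9 + 23 − 14 = 18
  between N4 and N3: 23 + 14 − 29 = 8
  between N3 and N2: 14 + 20 − 32 = 2
  between N2 and N1: 20 + 27 − 8 = 39
  between N1 and Depot: 27 + 9 − 19 = 17
Cheapest insertion is between N3 and N2, adding 2.
New total = 102 + 2 = 104.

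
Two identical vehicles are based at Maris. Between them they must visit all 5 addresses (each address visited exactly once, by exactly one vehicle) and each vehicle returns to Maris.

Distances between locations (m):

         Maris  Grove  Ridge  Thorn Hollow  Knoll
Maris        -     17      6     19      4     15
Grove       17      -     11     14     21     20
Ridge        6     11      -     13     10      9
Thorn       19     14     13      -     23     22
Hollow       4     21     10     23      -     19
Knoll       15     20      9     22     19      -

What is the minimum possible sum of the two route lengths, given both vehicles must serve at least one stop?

Try each way of splitting the stops between the two vehicles (each non-empty) and, for each split, find the best tour for each vehicle:
  {Grove} + {Ridge, Thorn, Hollow, Knoll}: 34 + 64 = 98
  {Ridge} + {Grove, Thorn, Hollow, Knoll}: 12 + 76 = 88
  {Grove, Ridge} + {Thorn, Hollow, Knoll}: 34 + 64 = 98
  {Thorn} + {Grove, Ridge, Hollow, Knoll}: 38 + 60 = 98
  {Grove, Thorn} + {Ridge, Hollow, Knoll}: 50 + 38 = 88
  {Ridge, Thorn} + {Grove, Hollow, Knoll}: 38 + 60 = 98
  … (15 splits in total)
  {Hollow} + {Grove, Ridge, Thorn, Knoll}: 8 + 68 = 76  ← best
Best: vehicle 1 Maris → Hollow → Maris = 8; vehicle 2 Maris → Grove → Thorn → Ridge → Knoll → Maris = 68; combined 76.

76 m — the smallest possible combined total.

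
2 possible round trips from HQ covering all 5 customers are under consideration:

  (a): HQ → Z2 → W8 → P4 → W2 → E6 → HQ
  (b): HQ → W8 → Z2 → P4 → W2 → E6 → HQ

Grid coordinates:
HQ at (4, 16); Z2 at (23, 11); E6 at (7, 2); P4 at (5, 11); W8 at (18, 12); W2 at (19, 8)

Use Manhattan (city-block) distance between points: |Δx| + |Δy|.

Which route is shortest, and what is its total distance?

(a): 24 + 6 + 14 + 17 + 18 + 17 = 96
(b): 18 + 6 + 18 + 17 + 18 + 17 = 94

Shortest is (b), total 94.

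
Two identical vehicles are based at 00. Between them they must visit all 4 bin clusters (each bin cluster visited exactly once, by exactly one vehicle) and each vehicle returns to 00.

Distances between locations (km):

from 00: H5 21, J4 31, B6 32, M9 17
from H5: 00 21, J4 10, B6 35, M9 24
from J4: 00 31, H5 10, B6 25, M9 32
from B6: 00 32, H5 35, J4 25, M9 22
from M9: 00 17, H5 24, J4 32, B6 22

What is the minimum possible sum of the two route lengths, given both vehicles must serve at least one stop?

Try each way of splitting the stops between the two vehicles (each non-empty) and, for each split, find the best tour for each vehicle:
  {H5} + {J4, B6, M9}: 42 + 95 = 137
  {J4} + {H5, B6, M9}: 62 + 95 = 157
  {H5, J4} + {B6, M9}: 62 + 71 = 133
  {B6} + {H5, J4, M9}: 64 + 80 = 144
  {H5, B6} + {J4, M9}: 88 + 80 = 168
  {J4, B6} + {H5, M9}: 88 + 62 = 150
  … (7 splits in total)
  {H5, J4, B6} + {M9}: 88 + 34 = 122  ← best
Best: vehicle 1 00 → H5 → J4 → B6 → 00 = 88; vehicle 2 00 → M9 → 00 = 34; combined 122.

122 km — the smallest possible combined total.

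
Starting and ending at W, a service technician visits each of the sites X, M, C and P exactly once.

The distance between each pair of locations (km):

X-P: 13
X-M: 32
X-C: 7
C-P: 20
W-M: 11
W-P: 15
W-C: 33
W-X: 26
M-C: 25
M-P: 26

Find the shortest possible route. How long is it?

There are 12 distinct closed tours to check (reversals are equivalent).
W - X - M - C - P - W: 26+32+25+20+15 = 118
W - X - M - P - C - W: 26+32+26+20+33 = 137
W - X - C - M - P - W: 26+7+25+26+15 = 99
W - X - C - P - M - W: 26+7+20+26+11 = 90
W - X - P - M - C - W: 26+13+26+25+33 = 123
W - X - P - C - M - W: 26+13+20+25+11 = 95
W - M - X - C - P - W: 11+32+7+20+15 = 85
W - M - X - P - C - W: 11+32+13+20+33 = 109
W - M - C - X - P - W: 11+25+7+13+15 = 71
W - M - P - X - C - W: 11+26+13+7+33 = 90
W - C - X - M - P - W: 33+7+32+26+15 = 113
W - C - M - X - P - W: 33+25+32+13+15 = 118
The minimum is 71.
One optimal route: W → M → C → X → P → W (or its reverse).

Minimum total distance: 71 km.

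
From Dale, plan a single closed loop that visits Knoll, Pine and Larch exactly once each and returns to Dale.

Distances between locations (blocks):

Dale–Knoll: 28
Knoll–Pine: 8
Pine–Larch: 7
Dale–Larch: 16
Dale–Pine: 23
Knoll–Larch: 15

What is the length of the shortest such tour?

Shortest round trip = 59 blocks.

There are 3 distinct closed tours to check (reversals are equivalent).
Dale → Knoll → Pine → Larch → Dale: 28+8+7+16 = 59
Dale → Knoll → Larch → Pine → Dale: 28+15+7+23 = 73
Dale → Pine → Knoll → Larch → Dale: 23+8+15+16 = 62
The minimum is 59.
One optimal route: Dale → Knoll → Pine → Larch → Dale (or its reverse).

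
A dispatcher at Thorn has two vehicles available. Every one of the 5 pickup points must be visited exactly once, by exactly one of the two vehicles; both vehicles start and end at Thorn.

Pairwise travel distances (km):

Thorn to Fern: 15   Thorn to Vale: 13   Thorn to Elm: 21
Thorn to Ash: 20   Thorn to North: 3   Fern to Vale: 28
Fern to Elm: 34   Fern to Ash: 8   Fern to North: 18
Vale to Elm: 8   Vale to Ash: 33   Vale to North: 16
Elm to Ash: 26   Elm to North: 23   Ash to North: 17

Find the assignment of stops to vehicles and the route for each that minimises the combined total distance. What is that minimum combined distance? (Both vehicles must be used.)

There are 2^4 − 1 = 15 ways to divide the 5 stops into two non-empty groups. For each, the best each vehicle can do is its own shortest tour through its group:
  {Fern} + {Vale, Elm, Ash, North}: 30 + 67 = 97
  {Vale} + {Fern, Elm, Ash, North}: 26 + 75 = 101
  {Fern, Vale} + {Elm, Ash, North}: 56 + 67 = 123
  {Elm} + {Fern, Vale, Ash, North}: 42 + 69 = 111
  {Fern, Elm} + {Vale, Ash, North}: 70 + 66 = 136
  {Vale, Elm} + {Fern, Ash, North}: 42 + 43 = 85
  … (15 splits in total)
  {Fern, Vale, Elm, Ash} + {North}: 70 + 6 = 76  ← best
Best: vehicle 1 Thorn → Fern → Ash → Elm → Vale → Thorn = 70; vehicle 2 Thorn → North → Thorn = 6; combined 76.

76 km — the smallest possible combined total.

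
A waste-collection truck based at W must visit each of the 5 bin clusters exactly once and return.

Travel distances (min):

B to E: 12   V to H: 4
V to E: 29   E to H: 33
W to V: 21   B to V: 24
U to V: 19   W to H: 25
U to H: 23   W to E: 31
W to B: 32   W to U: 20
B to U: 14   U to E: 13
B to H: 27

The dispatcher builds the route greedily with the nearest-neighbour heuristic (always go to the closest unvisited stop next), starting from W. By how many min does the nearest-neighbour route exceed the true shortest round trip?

W: U=20, V=21, H=25, E=31, B=32 ⇒ U
U: E=13, B=14, V=19, H=23 ⇒ E
E: B=12, V=29, H=33 ⇒ B
B: V=24, H=27 ⇒ V
V: H=4 ⇒ H
NN route W → U → E → B → V → H → W costs 98.
Optimal: W → U → E → B → H → V → W costs 97 (by enumerating all 60 distinct tours).
Excess = 98 − 97 = 1.

Excess over optimum: 1 min.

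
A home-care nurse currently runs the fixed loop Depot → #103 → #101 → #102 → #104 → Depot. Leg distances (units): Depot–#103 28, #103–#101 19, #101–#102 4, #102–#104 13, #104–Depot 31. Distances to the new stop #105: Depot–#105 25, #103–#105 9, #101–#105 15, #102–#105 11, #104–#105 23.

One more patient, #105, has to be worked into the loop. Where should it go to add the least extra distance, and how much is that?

Insertion cost between consecutive stops i–j is d(i,#105) + d(#105,j) − d(i,j):
  between Depot and #103: 25 + 9 − 28 = 6
  between #103 and #101: 9 + 15 − 19 = 5
  between #101 and #102: 15 + 11 − 4 = 22
  between #102 and #104: 11 + 23 − 13 = 21
  between #104 and Depot: 23 + 25 − 31 = 17
Cheapest insertion is between #103 and #101, adding 5.
New total = 95 + 5 = 100.

Adding 5 by placing #105 on the #103–#101 leg.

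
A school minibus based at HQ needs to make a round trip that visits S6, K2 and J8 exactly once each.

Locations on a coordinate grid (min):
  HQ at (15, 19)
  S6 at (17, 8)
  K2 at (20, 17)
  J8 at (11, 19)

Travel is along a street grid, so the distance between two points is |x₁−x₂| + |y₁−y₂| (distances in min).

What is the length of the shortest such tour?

40 min — the shortest possible round trip.

There are 3 distinct closed tours to check (reversals are equivalent).
HQ-S6-K2-J8-HQ: 13+12+11+4 = 40
HQ-S6-J8-K2-HQ: 13+17+11+7 = 48
HQ-K2-S6-J8-HQ: 7+12+17+4 = 40
The minimum is 40.
One optimal route: HQ → S6 → K2 → J8 → HQ (or its reverse).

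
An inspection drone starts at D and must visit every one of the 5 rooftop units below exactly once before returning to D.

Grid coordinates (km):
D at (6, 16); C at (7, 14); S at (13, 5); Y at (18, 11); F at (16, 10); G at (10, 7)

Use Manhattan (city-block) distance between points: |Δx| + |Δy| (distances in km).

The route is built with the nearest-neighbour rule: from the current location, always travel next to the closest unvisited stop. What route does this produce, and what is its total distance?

Nearest-neighbour total = 46 km; route D → C → G → S → F → Y → D.

From D: distances to unvisited — C=3, G=13, F=16, Y=17, S=18. Nearest is C (3).
From C: distances to unvisited — G=10, F=13, Y=14, S=15. Nearest is G (10).
From G: distances to unvisited — S=5, F=9, Y=12. Nearest is S (5).
From S: distances to unvisited — F=8, Y=11. Nearest is F (8).
From F: distances to unvisited — Y=3. Nearest is Y (3).
Return Y→D: 17.
Total = 3 + 10 + 5 + 8 + 3 + 17 = 46.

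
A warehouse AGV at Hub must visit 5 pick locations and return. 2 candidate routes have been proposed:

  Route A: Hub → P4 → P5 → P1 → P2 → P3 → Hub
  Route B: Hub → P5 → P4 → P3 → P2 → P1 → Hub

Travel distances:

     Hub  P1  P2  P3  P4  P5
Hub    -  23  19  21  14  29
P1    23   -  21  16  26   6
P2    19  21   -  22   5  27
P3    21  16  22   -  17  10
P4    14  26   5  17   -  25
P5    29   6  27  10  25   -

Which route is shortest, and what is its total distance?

Route A: 14 + 25 + 6 + 21 + 22 + 21 = 109
Route B: 29 + 25 + 17 + 22 + 21 + 23 = 137

Shortest is Route A, total 109.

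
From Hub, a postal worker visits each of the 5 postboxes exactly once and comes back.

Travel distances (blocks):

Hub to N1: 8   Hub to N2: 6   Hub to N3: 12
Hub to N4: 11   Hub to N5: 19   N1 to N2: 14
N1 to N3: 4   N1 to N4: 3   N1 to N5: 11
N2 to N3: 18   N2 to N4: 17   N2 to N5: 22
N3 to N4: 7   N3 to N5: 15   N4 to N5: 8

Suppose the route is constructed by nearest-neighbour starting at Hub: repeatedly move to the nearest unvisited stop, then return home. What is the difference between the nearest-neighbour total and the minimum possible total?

The nearest-neighbour route is 9 blocks longer than optimal.

Hub: N2=6, N1=8, N4=11, N3=12, N5=19 ⇒ N2
N2: N1=14, N4=17, N3=18, N5=22 ⇒ N1
N1: N4=3, N3=4, N5=11 ⇒ N4
N4: N3=7, N5=8 ⇒ N3
N3: N5=15 ⇒ N5
NN route Hub → N2 → N1 → N4 → N3 → N5 → Hub costs 64.
Optimal: Hub → N1 → N3 → N4 → N5 → N2 → Hub costs 55 (by enumerating all 60 distinct tours).
Excess = 64 − 55 = 9.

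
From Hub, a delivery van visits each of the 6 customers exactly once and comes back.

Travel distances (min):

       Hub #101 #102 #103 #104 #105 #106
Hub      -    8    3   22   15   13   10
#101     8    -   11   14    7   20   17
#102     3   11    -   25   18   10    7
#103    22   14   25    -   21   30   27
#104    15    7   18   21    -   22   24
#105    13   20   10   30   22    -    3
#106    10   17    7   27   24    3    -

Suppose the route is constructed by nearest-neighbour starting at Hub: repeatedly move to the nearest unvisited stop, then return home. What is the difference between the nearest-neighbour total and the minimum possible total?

5 min longer than the optimal tour.

Hub: #102=3, #101=8, #106=10, #105=13, #104=15, #103=22 ⇒ #102
#102: #106=7, #105=10, #101=11, #104=18, #103=25 ⇒ #106
#106: #105=3, #101=17, #104=24, #103=27 ⇒ #105
#105: #101=20, #104=22, #103=30 ⇒ #101
#101: #104=7, #103=14 ⇒ #104
#104: #103=21 ⇒ #103
NN route Hub → #102 → #106 → #105 → #101 → #104 → #103 → Hub costs 83.
Optimal: Hub → #101 → #103 → #104 → #105 → #106 → #102 → Hub costs 78 (by enumerating all 360 distinct tours).
Excess = 83 − 78 = 5.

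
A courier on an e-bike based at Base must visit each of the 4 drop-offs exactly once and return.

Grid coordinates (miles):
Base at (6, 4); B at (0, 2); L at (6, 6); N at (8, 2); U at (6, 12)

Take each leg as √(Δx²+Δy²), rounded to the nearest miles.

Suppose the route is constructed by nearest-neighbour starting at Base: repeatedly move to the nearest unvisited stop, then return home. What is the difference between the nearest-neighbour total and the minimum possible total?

Base: L=2, N=3, B=6, U=8 ⇒ L
L: N=4, U=6, B=7 ⇒ N
N: B=8, U=10 ⇒ B
B: U=12 ⇒ U
NN route Base → L → N → B → U → Base costs 34.
Optimal: Base → B → U → L → N → Base costs 31 (by enumerating all 12 distinct tours).
Excess = 34 − 31 = 3.

Excess over optimum: 3 miles.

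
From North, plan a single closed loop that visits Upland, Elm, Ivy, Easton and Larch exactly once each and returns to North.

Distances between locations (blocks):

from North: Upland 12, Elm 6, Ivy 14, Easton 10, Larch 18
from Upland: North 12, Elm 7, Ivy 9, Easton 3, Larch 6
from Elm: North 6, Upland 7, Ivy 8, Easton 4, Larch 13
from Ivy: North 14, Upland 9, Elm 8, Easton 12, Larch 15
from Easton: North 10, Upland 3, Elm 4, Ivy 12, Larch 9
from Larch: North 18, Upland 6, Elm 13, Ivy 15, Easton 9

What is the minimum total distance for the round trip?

With 5 stops there are 5!/2 = 60 distinct round trips (a route and its reverse cost the same).
North → Upland → Elm → Ivy → Easton → Larch → North: 12+7+8+12+9+18 = 66
North → Upland → Elm → Ivy → Larch → Easton → North: 12+7+8+15+9+10 = 61
North → Upland → Elm → Easton → Ivy → Larch → North: 12+7+4+12+15+18 = 68
North → Upland → Elm → Easton → Larch → Ivy → North: 12+7+4+9+15+14 = 61
North → Upland → Elm → Larch → Ivy → Easton → North: 12+7+13+15+12+10 = 69
North → Upland → Elm → Larch → Easton → Ivy → North: 12+7+13+9+12+14 = 67
North → Upland → Ivy → Elm → Easton → Larch → North: 12+9+8+4+9+18 = 60
North → Upland → Ivy → Elm → Larch → Easton → North: 12+9+8+13+9+10 = 61
North → Upland → Ivy → Easton → Elm → Larch → North: 12+9+12+4+13+18 = 68
North → Upland → Ivy → Easton → Larch → Elm → North: 12+9+12+9+13+6 = 61
North → Upland → Ivy → Larch → Elm → Easton → North: 12+9+15+13+4+10 = 63
North → Upland → Ivy → Larch → Easton → Elm → North: 12+9+15+9+4+6 = 55
North → Upland → Easton → Elm → Ivy → Larch → North: 12+3+4+8+15+18 = 60
North → Upland → Easton → Elm → Larch → Ivy → North: 12+3+4+13+15+14 = 61
… (46 more)
North → Elm → Ivy → Upland → Larch → Easton → North: 6+8+9+6+9+10 = 48  ← best
The minimum is 48.
One optimal route: North → Elm → Ivy → Upland → Larch → Easton → North (or its reverse).

Minimum total distance: 48 blocks.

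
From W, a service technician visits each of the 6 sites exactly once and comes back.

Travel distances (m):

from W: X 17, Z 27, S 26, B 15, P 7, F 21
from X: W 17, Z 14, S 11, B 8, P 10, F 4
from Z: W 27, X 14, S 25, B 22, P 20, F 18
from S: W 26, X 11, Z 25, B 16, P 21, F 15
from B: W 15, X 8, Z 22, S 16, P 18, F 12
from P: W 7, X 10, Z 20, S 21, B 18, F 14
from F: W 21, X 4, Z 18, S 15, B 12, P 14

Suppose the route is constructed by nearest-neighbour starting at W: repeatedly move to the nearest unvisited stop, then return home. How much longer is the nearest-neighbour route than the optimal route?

Excess over optimum: 10 m.

W: P=7, B=15, X=17, F=21, S=26, Z=27 ⇒ P
P: X=10, F=14, B=18, Z=20, S=21 ⇒ X
X: F=4, B=8, S=11, Z=14 ⇒ F
F: B=12, S=15, Z=18 ⇒ B
B: S=16, Z=22 ⇒ S
S: Z=25 ⇒ Z
NN route W → P → X → F → B → S → Z → W costs 101.
Optimal: W → B → S → X → F → Z → P → W costs 91 (by enumerating all 360 distinct tours).
Excess = 101 − 91 = 10.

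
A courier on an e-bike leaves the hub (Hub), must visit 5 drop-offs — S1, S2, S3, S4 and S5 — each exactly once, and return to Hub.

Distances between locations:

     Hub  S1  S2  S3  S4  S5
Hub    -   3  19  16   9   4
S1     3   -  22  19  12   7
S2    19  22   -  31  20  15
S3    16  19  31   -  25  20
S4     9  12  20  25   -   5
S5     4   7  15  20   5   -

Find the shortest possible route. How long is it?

Shortest round trip = 82.

There are 60 distinct closed tours to check (reversals are equivalent).
Hub→S1→S2→S3→S4→S5→Hub: 3+22+31+25+5+4 = 90
Hub→S1→S2→S3→S5→S4→Hub: 3+22+31+20+5+9 = 90
Hub→S1→S2→S4→S3→S5→Hub: 3+22+20+25+20+4 = 94
Hub→S1→S2→S4→S5→S3→Hub: 3+22+20+5+20+16 = 86
Hub→S1→S2→S5→S3→S4→Hub: 3+22+15+20+25+9 = 94
Hub→S1→S2→S5→S4→S3→Hub: 3+22+15+5+25+16 = 86
Hub→S1→S3→S2→S4→S5→Hub: 3+19+31+20+5+4 = 82
Hub→S1→S3→S2→S5→S4→Hub: 3+19+31+15+5+9 = 82
Hub→S1→S3→S4→S2→S5→Hub: 3+19+25+20+15+4 = 86
Hub→S1→S3→S4→S5→S2→Hub: 3+19+25+5+15+19 = 86
Hub→S1→S3→S5→S2→S4→Hub: 3+19+20+15+20+9 = 86
Hub→S1→S3→S5→S4→S2→Hub: 3+19+20+5+20+19 = 86
Hub→S1→S4→S2→S3→S5→Hub: 3+12+20+31+20+4 = 90
Hub→S1→S4→S2→S5→S3→Hub: 3+12+20+15+20+16 = 86
… (46 more)
The minimum is 82.
One optimal route: Hub → S1 → S3 → S2 → S4 → S5 → Hub (or its reverse).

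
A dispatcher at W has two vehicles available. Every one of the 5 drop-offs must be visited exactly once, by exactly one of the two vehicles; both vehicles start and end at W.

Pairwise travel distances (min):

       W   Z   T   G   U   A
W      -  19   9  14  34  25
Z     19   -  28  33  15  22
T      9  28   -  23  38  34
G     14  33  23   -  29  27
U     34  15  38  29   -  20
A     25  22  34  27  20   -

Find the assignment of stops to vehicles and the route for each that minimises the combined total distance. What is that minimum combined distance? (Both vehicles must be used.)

Minimum combined distance: 113 min.

Check every non-empty split of the stops between the two vehicles; for each half take its own optimal tour:
  {Z} + {T, G, U, A}: 38 + 106 = 144
  {T} + {Z, G, U, A}: 18 + 95 = 113
  {Z, T} + {G, U, A}: 56 + 88 = 144
  {G} + {Z, T, U, A}: 28 + 97 = 125
  {Z, G} + {T, U, A}: 66 + 92 = 158
  {T, G} + {Z, U, A}: 46 + 79 = 125
  … (15 splits in total)
Best: vehicle 1 W → T → W = 18; vehicle 2 W → Z → U → A → G → W = 95; combined 113.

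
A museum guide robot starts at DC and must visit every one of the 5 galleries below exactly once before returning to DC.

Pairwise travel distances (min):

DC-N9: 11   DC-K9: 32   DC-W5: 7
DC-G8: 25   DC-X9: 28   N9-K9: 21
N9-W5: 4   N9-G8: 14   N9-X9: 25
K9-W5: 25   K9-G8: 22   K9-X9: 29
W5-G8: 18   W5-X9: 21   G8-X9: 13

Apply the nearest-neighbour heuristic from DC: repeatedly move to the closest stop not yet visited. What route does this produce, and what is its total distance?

From DC: distances to unvisited — W5=7, N9=11, G8=25, X9=28, K9=32. Nearest is W5 (7).
From W5: distances to unvisited — N9=4, G8=18, X9=21, K9=25. Nearest is N9 (4).
From N9: distances to unvisited — G8=14, K9=21, X9=25. Nearest is G8 (14).
From G8: distances to unvisited — X9=13, K9=22. Nearest is X9 (13).
From X9: distances to unvisited — K9=29. Nearest is K9 (29).
Return K9→DC: 32.
Total = 7 + 4 + 14 + 13 + 29 + 32 = 99.

Total distance 99 min via the nearest-neighbour route DC → W5 → N9 → G8 → X9 → K9 → DC.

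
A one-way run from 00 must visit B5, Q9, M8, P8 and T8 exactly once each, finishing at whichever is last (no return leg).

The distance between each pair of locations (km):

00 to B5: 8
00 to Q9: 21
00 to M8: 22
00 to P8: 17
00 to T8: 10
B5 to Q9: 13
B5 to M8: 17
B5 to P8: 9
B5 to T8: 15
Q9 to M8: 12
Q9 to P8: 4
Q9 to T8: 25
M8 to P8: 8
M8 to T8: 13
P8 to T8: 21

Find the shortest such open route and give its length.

Minimum one-way distance = 46 km.

There are 5! = 120 possible orderings.
00 - B5 - Q9 - M8 - P8 - T8: 8+13+12+8+21 = 62
00 - B5 - Q9 - M8 - T8 - P8: 8+13+12+13+21 = 67
00 - B5 - Q9 - P8 - M8 - T8: 8+13+4+8+13 = 46
00 - B5 - Q9 - P8 - T8 - M8: 8+13+4+21+13 = 59
00 - B5 - Q9 - T8 - M8 - P8: 8+13+25+13+8 = 67
00 - B5 - Q9 - T8 - P8 - M8: 8+13+25+21+8 = 75
00 - B5 - M8 - Q9 - P8 - T8: 8+17+12+4+21 = 62
00 - B5 - M8 - Q9 - T8 - P8: 8+17+12+25+21 = 83
00 - B5 - M8 - P8 - Q9 - T8: 8+17+8+4+25 = 62
00 - B5 - M8 - P8 - T8 - Q9: 8+17+8+21+25 = 79
00 - B5 - M8 - T8 - Q9 - P8: 8+17+13+25+4 = 67
00 - B5 - M8 - T8 - P8 - Q9: 8+17+13+21+4 = 63
00 - B5 - P8 - Q9 - M8 - T8: 8+9+4+12+13 = 46
00 - B5 - P8 - Q9 - T8 - M8: 8+9+4+25+13 = 59
… (106 more)
The minimum is 46.
One shortest path: 00 → B5 → Q9 → P8 → M8 → T8.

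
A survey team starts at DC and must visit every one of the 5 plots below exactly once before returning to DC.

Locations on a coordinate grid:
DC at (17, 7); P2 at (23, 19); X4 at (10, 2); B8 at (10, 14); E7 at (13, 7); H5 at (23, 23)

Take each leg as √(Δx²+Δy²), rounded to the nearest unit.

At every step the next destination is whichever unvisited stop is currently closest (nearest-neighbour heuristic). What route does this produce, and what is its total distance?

Nearest-neighbour total = 57; route DC → E7 → X4 → B8 → P2 → H5 → DC.

DC → [E7:4 / X4:9 / B8:10 / P2:13 / H5:17] → E7 (4)
E7 → [X4:6 / B8:8 / P2:16 / H5:19] → X4 (6)
X4 → [B8:12 / P2:21 / H5:25] → B8 (12)
B8 → [P2:14 / H5:16] → P2 (14)
P2 → [H5:4] → H5 (4)
Return H5→DC: 17.
Total = 4 + 6 + 12 + 14 + 4 + 17 = 57.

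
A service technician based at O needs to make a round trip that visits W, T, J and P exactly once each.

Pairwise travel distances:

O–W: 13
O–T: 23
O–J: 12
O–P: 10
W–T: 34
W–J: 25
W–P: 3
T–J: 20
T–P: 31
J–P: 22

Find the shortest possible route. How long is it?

Shortest round trip = 79.

There are 12 distinct closed tours to check (reversals are equivalent).
O-W-T-J-P-O: 13+34+20+22+10 = 99
O-W-T-P-J-O: 13+34+31+22+12 = 112
O-W-J-T-P-O: 13+25+20+31+10 = 99
O-W-J-P-T-O: 13+25+22+31+23 = 114
O-W-P-T-J-O: 13+3+31+20+12 = 79
O-W-P-J-T-O: 13+3+22+20+23 = 81
O-T-W-J-P-O: 23+34+25+22+10 = 114
O-T-W-P-J-O: 23+34+3+22+12 = 94
O-T-J-W-P-O: 23+20+25+3+10 = 81
O-T-P-W-J-O: 23+31+3+25+12 = 94
O-J-W-T-P-O: 12+25+34+31+10 = 112
O-J-T-W-P-O: 12+20+34+3+10 = 79
The minimum is 79.
One optimal route: O → W → P → T → J → O (or its reverse).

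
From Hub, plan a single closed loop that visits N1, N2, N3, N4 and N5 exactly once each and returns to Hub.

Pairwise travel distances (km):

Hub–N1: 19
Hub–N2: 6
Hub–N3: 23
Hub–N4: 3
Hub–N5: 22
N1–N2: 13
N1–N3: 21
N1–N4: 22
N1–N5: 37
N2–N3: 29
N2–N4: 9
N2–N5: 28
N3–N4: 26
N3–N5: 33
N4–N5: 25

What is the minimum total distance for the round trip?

Hub - N1 - N2 - N3 - N4 - N5 - Hub: 19+13+29+26+25+22 = 134
Hub - N1 - N2 - N3 - N5 - N4 - Hub: 19+13+29+33+25+3 = 122
Hub - N1 - N2 - N4 - N3 - N5 - Hub: 19+13+9+26+33+22 = 122
Hub - N1 - N2 - N4 - N5 - N3 - Hub: 19+13+9+25+33+23 = 122
Hub - N1 - N2 - N5 - N3 - N4 - Hub: 19+13+28+33+26+3 = 122
Hub - N1 - N2 - N5 - N4 - N3 - Hub: 19+13+28+25+26+23 = 134
Hub - N1 - N3 - N2 - N4 - N5 - Hub: 19+21+29+9+25+22 = 125
Hub - N1 - N3 - N2 - N5 - N4 - Hub: 19+21+29+28+25+3 = 125
Hub - N1 - N3 - N4 - N2 - N5 - Hub: 19+21+26+9+28+22 = 125
Hub - N1 - N3 - N4 - N5 - N2 - Hub: 19+21+26+25+28+6 = 125
Hub - N1 - N3 - N5 - N2 - N4 - Hub: 19+21+33+28+9+3 = 113
Hub - N1 - N3 - N5 - N4 - N2 - Hub: 19+21+33+25+9+6 = 113
Hub - N1 - N4 - N2 - N3 - N5 - Hub: 19+22+9+29+33+22 = 134
Hub - N1 - N4 - N2 - N5 - N3 - Hub: 19+22+9+28+33+23 = 134
… (46 more)
Hub - N2 - N1 - N3 - N5 - N4 - Hub: 6+13+21+33+25+3 = 101  ← best
The minimum is 101.
One optimal route: Hub → N2 → N1 → N3 → N5 → N4 → Hub (or its reverse).

Shortest round trip = 101 km.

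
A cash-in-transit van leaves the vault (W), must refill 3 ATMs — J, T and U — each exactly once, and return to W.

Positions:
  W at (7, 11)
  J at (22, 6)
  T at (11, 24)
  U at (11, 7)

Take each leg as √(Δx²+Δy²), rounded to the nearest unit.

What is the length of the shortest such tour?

With 3 stops there are 3!/2 = 3 distinct round trips (a route and its reverse cost the same).
W→J→T→U→W: 16+21+17+6 = 60
W→J→U→T→W: 16+11+17+14 = 58
W→T→J→U→W: 14+21+11+6 = 52
The minimum is 52.
One optimal route: W → T → J → U → W (or its reverse).

52 — the shortest possible round trip.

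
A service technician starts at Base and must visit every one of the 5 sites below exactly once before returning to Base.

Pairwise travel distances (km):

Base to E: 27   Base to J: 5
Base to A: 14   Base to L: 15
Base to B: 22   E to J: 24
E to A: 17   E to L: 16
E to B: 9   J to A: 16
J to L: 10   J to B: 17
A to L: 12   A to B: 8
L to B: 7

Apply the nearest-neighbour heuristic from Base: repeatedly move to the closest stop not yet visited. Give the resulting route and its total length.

Nearest-neighbour total = 74 km; route Base → J → L → B → A → E → Base.

Base → [J:5 / A:14 / L:15 / B:22 / E:27] → J (5)
J → [L:10 / A:16 / B:17 / E:24] → L (10)
L → [B:7 / A:12 / E:16] → B (7)
B → [A:8 / E:9] → A (8)
A → [E:17] → E (17)
Return E→Base: 27.
Total = 5 + 10 + 7 + 8 + 17 + 27 = 74.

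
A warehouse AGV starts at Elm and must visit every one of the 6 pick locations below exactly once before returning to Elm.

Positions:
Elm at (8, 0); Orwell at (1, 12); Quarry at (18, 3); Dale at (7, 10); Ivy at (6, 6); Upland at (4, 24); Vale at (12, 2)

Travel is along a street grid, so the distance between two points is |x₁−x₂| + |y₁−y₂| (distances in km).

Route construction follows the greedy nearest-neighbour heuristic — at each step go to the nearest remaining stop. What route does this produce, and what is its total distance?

From Elm: distances to unvisited — Vale=6, Ivy=8, Dale=11, Quarry=13, Orwell=19, Upland=28. Nearest is Vale (6).
From Vale: distances to unvisited — Quarry=7, Ivy=10, Dale=13, Orwell=21, Upland=30. Nearest is Quarry (7).
From Quarry: distances to unvisited — Ivy=15, Dale=18, Orwell=26, Upland=35. Nearest is Ivy (15).
From Ivy: distances to unvisited — Dale=5, Orwell=11, Upland=20. Nearest is Dale (5).
From Dale: distances to unvisited — Orwell=8, Upland=17. Nearest is Orwell (8).
From Orwell: distances to unvisited — Upland=15. Nearest is Upland (15).
Return Upland→Elm: 28.
Total = 6 + 7 + 15 + 5 + 8 + 15 + 28 = 84.

Nearest-neighbour total = 84 km; route Elm → Vale → Quarry → Ivy → Dale → Orwell → Upland → Elm.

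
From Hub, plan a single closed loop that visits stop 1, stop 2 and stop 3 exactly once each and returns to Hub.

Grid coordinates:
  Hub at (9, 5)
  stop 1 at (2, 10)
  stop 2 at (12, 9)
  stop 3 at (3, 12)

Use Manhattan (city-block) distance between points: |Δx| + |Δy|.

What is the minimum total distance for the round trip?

Minimum total distance: 34.

With 3 stops there are 3!/2 = 3 distinct round trips (a route and its reverse cost the same).
Hub - stop 1 - stop 2 - stop 3 - Hub: 12+11+12+13 = 48
Hub - stop 1 - stop 3 - stop 2 - Hub: 12+3+12+7 = 34
Hub - stop 2 - stop 1 - stop 3 - Hub: 7+11+3+13 = 34
The minimum is 34.
One optimal route: Hub → stop 1 → stop 3 → stop 2 → Hub (or its reverse).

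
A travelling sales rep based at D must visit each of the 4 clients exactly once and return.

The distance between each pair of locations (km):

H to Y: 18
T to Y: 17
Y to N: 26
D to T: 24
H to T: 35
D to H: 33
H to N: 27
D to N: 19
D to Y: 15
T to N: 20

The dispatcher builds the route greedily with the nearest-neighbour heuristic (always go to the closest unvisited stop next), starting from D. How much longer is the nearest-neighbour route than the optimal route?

D: Y=15, N=19, T=24, H=33 ⇒ Y
Y: T=17, H=18, N=26 ⇒ T
T: N=20, H=35 ⇒ N
N: H=27 ⇒ H
NN route D → Y → T → N → H → D costs 112.
Optimal: D → T → N → H → Y → D costs 104 (by enumerating all 12 distinct tours).
Excess = 112 − 104 = 8.

8 km longer than the optimal tour.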